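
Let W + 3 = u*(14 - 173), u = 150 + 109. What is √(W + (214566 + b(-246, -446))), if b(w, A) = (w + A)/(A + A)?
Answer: √8622152057/223 ≈ 416.39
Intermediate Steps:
u = 259
b(w, A) = (A + w)/(2*A) (b(w, A) = (A + w)/((2*A)) = (A + w)*(1/(2*A)) = (A + w)/(2*A))
W = -41184 (W = -3 + 259*(14 - 173) = -3 + 259*(-159) = -3 - 41181 = -41184)
√(W + (214566 + b(-246, -446))) = √(-41184 + (214566 + (½)*(-446 - 246)/(-446))) = √(-41184 + (214566 + (½)*(-1/446)*(-692))) = √(-41184 + (214566 + 173/223)) = √(-41184 + 47848391/223) = √(38664359/223) = √8622152057/223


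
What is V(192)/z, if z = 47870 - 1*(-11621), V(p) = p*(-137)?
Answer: -26304/59491 ≈ -0.44215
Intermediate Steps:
V(p) = -137*p
z = 59491 (z = 47870 + 11621 = 59491)
V(192)/z = -137*192/59491 = -26304*1/59491 = -26304/59491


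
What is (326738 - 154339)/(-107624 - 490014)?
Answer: -172399/597638 ≈ -0.28847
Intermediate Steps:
(326738 - 154339)/(-107624 - 490014) = 172399/(-597638) = 172399*(-1/597638) = -172399/597638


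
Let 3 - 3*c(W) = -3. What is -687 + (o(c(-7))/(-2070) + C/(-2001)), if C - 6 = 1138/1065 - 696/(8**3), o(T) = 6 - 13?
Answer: -93698593841/136388160 ≈ -687.00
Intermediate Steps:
c(W) = 2 (c(W) = 1 - 1/3*(-3) = 1 + 1 = 2)
o(T) = -7
C = 389137/68160 (C = 6 + (1138/1065 - 696/(8**3)) = 6 + (1138*(1/1065) - 696/512) = 6 + (1138/1065 - 696*1/512) = 6 + (1138/1065 - 87/64) = 6 - 19823/68160 = 389137/68160 ≈ 5.7092)
-687 + (o(c(-7))/(-2070) + C/(-2001)) = -687 + (-7/(-2070) + (389137/68160)/(-2001)) = -687 + (-7*(-1/2070) + (389137/68160)*(-1/2001)) = -687 + (7/2070 - 16919/5929920) = -687 + 72079/136388160 = -93698593841/136388160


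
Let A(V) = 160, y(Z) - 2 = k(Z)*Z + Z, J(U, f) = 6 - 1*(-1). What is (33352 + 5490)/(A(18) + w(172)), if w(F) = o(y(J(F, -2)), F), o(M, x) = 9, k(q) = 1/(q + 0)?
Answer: 38842/169 ≈ 229.83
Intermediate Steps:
J(U, f) = 7 (J(U, f) = 6 + 1 = 7)
k(q) = 1/q
y(Z) = 3 + Z (y(Z) = 2 + (Z/Z + Z) = 2 + (1 + Z) = 3 + Z)
w(F) = 9
(33352 + 5490)/(A(18) + w(172)) = (33352 + 5490)/(160 + 9) = 38842/169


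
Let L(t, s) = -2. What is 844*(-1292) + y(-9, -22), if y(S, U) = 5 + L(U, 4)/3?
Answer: -3271331/3 ≈ -1.0904e+6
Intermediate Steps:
y(S, U) = 13/3 (y(S, U) = 5 - 2/3 = 5 + (⅓)*(-2) = 5 - ⅔ = 13/3)
844*(-1292) + y(-9, -22) = 844*(-1292) + 13/3 = -1090448 + 13/3 = -3271331/3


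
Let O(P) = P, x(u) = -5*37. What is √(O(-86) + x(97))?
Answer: I*√271 ≈ 16.462*I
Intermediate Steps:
x(u) = -185
√(O(-86) + x(97)) = √(-86 - 185) = √(-271) = I*√271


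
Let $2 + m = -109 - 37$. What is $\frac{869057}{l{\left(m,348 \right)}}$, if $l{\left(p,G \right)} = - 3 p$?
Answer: $\frac{869057}{444} \approx 1957.3$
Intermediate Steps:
$m = -148$ ($m = -2 - 146 = -148$)
$\frac{869057}{l{\left(m,348 \right)}} = \frac{869057}{\left(-3\right) \left(-148\right)} = \frac{869057}{444}$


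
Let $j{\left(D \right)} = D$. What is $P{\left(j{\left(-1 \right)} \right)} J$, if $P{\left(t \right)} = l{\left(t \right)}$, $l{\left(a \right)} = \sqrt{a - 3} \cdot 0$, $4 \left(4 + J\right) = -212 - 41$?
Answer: $0$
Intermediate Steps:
$J = - \frac{269}{4}$ ($J = -4 + \frac{-212 - 41}{4} = -4 + \frac{1}{4} \left(-253\right) = -4 - \frac{253}{4} = - \frac{269}{4} \approx -67.25$)
$l{\left(a \right)} = 0$ ($l{\left(a \right)} = \sqrt{-3 + a} 0 = 0$)
$P{\left(t \right)} = 0$
$P{\left(j{\left(-1 \right)} \right)} J = 0 \left(- \frac{269}{4}\right) = 0$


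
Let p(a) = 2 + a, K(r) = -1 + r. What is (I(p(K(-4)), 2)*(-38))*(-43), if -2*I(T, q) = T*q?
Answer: 4902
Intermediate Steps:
I(T, q) = -T*q/2
(I(p(K(-4)), 2)*(-38))*(-43) = (-½*(2 + (-1 - 4))*2*(-38))*(-43) = (-½*(2 - 5)*2*(-38))*(-43) = (-½*(-3)*2*(-38))*(-43) = (3*(-38))*(-43) = -114*(-43) = 4902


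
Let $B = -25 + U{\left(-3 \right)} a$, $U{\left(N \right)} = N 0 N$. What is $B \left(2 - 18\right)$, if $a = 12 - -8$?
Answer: $400$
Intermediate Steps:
$a = 20$ ($a = 12 + 8 = 20$)
$U{\left(N \right)} = 0$ ($U{\left(N \right)} = 0 N = 0$)
$B = -25$ ($B = -25 + 0 \cdot 20 = -25 + 0 = -25$)
$B \left(2 - 18\right) = - 25 \left(2 - 18\right) = \left(-25\right) \left(-16\right) = 400$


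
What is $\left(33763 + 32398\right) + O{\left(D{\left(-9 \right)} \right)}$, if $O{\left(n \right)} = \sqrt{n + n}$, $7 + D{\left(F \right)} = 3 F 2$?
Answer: $66161 + i \sqrt{122} \approx 66161.0 + 11.045 i$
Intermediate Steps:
$D{\left(F \right)} = -7 + 6 F$ ($D{\left(F \right)} = -7 + 3 F 2 = -7 + 6 F$)
$O{\left(n \right)} = \sqrt{2} \sqrt{n}$ ($O{\left(n \right)} = \sqrt{2 n} = \sqrt{2} \sqrt{n}$)
$\left(33763 + 32398\right) + O{\left(D{\left(-9 \right)} \right)} = \left(33763 + 32398\right) + \sqrt{2} \sqrt{-7 + 6 \left(-9\right)} = 66161 + \sqrt{2} \sqrt{-7 - 54} = 66161 + \sqrt{2} \sqrt{-61} = 66161 + \sqrt{2} i \sqrt{61} = 66161 + i \sqrt{122}$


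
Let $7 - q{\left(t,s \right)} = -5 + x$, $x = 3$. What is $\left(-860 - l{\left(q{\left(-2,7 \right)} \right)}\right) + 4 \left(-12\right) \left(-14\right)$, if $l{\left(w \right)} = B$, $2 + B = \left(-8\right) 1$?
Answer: $-178$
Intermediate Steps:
$q{\left(t,s \right)} = 9$ ($q{\left(t,s \right)} = 7 - \left(-5 + 3\right) = 7 - -2 = 7 + 2 = 9$)
$B = -10$ ($B = -2 - 8 = -10$)
$l{\left(w \right)} = -10$
$\left(-860 - l{\left(q{\left(-2,7 \right)} \right)}\right) + 4 \left(-12\right) \left(-14\right) = \left(-860 - -10\right) + 4 \left(-12\right) \left(-14\right) = \left(-860 + 10\right) - -672 = -850 + 672 = -178$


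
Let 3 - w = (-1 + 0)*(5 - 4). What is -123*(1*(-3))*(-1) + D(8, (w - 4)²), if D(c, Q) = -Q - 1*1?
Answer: -370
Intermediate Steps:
w = 4 (w = 3 - (-1 + 0)*(5 - 4) = 3 - (-1) = 3 - 1*(-1) = 3 + 1 = 4)
D(c, Q) = -1 - Q (D(c, Q) = -Q - 1 = -1 - Q)
-123*(1*(-3))*(-1) + D(8, (w - 4)²) = -123*(1*(-3))*(-1) + (-1 - (4 - 4)²) = -123*(-3*(-1)) + (-1 - 1*0²) = -123*3 + (-1 - 1*0) = -123*3 + (-1 + 0) = -369 - 1 = -370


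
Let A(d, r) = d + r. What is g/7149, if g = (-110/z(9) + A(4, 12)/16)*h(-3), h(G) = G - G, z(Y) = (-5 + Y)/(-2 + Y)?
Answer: 0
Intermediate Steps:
z(Y) = (-5 + Y)/(-2 + Y)
h(G) = 0
g = 0 (g = (-110*(-2 + 9)/(-5 + 9) + (4 + 12)/16)*0 = (-110/(4/7) + 16*(1/16))*0 = (-110/((⅐)*4) + 1)*0 = (-110/4/7 + 1)*0 = (-110*7/4 + 1)*0 = (-385/2 + 1)*0 = -383/2*0 = 0)
g/7149 = 0/7149 = 0*(1/7149) = 0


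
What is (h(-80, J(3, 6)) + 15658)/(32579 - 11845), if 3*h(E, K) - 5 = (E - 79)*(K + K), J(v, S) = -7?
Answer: 49205/62202 ≈ 0.79105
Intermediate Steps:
h(E, K) = 5/3 + 2*K*(-79 + E)/3 (h(E, K) = 5/3 + ((E - 79)*(K + K))/3 = 5/3 + ((-79 + E)*(2*K))/3 = 5/3 + (2*K*(-79 + E))/3 = 5/3 + 2*K*(-79 + E)/3)
(h(-80, J(3, 6)) + 15658)/(32579 - 11845) = ((5/3 - 158/3*(-7) + (2/3)*(-80)*(-7)) + 15658)/(32579 - 11845) = ((5/3 + 1106/3 + 1120/3) + 15658)/20734 = (2231/3 + 15658)*(1/20734) = (49205/3)*(1/20734) = 49205/62202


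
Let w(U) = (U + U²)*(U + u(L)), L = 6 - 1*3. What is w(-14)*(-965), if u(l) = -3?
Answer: 2985710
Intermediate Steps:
L = 3 (L = 6 - 3 = 3)
w(U) = (-3 + U)*(U + U²) (w(U) = (U + U²)*(U - 3) = (U + U²)*(-3 + U) = (-3 + U)*(U + U²))
w(-14)*(-965) = -14*(-3 + (-14)² - 2*(-14))*(-965) = -14*(-3 + 196 + 28)*(-965) = -14*221*(-965) = -3094*(-965) = 2985710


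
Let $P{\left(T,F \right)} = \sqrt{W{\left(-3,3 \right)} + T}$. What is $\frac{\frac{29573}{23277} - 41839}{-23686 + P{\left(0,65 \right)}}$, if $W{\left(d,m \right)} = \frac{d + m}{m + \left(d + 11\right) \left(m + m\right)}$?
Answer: $\frac{486928415}{275669511} \approx 1.7663$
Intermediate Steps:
$W{\left(d,m \right)} = \frac{d + m}{m + 2 m \left(11 + d\right)}$ ($W{\left(d,m \right)} = \frac{d + m}{m + \left(11 + d\right) 2 m} = \frac{d + m}{m + 2 m \left(11 + d\right)}$)
$P{\left(T,F \right)} = \sqrt{T}$ ($P{\left(T,F \right)} = \sqrt{\frac{-3 + 3}{3 \left(23 + 2 \left(-3\right)\right)} + T} = \sqrt{\frac{1}{3} \frac{1}{23 - 6} \cdot 0 + T} = \sqrt{\frac{1}{3} \cdot \frac{1}{17} \cdot 0 + T} = \sqrt{0 + T} = \sqrt{T}$)
$\frac{\frac{29573}{23277} - 41839}{-23686 + P{\left(0,65 \right)}} = \frac{\frac{29573}{23277} - 41839}{-23686 + \sqrt{0}} = \frac{29573 \cdot \frac{1}{23277} - 41839}{-23686 + 0} = \frac{\frac{29573}{23277} - 41839}{-23686} = \left(- \frac{973856830}{23277}\right) \left(- \frac{1}{23686}\right) = \frac{486928415}{275669511}$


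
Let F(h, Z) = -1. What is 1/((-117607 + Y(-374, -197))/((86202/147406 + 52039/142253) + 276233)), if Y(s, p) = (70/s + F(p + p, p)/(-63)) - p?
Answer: -4874249663408167911/2071745658469191836 ≈ -2.3527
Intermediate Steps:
Y(s, p) = 1/63 - p + 70/s (Y(s, p) = (70/s - 1/(-63)) - p = (70/s - 1*(-1/63)) - p = (70/s + 1/63) - p = (1/63 + 70/s) - p = 1/63 - p + 70/s)
1/((-117607 + Y(-374, -197))/((86202/147406 + 52039/142253) + 276233)) = 1/((-117607 + (1/63 - 1*(-197) + 70/(-374)))/((86202/147406 + 52039/142253) + 276233)) = 1/((-117607 + (1/63 + 197 + 70*(-1/374)))/((86202*(1/147406) + 52039*(1/142253)) + 276233)) = 1/((-117607 + (1/63 + 197 - 35/187))/((43101/73703 + 52039/142253) + 276233)) = 1/((-117607 + 2318839/11781)/(9966676970/10484472859 + 276233)) = 1/(-1383209228/(11781*2896167357937117/10484472859)) = 1/(-1383209228/11781*10484472859/2896167357937117) = 1/(-2071745658469191836/4874249663408167911) = -4874249663408167911/2071745658469191836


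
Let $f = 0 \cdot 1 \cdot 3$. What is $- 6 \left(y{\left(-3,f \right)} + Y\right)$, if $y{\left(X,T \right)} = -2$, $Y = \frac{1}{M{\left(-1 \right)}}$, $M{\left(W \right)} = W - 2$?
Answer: $14$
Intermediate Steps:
$M{\left(W \right)} = -2 + W$ ($M{\left(W \right)} = W - 2 = -2 + W$)
$Y = - \frac{1}{3}$ ($Y = \frac{1}{-2 - 1} = \frac{1}{-3} = - \frac{1}{3} \approx -0.33333$)
$f = 0$ ($f = 0 \cdot 3 = 0$)
$- 6 \left(y{\left(-3,f \right)} + Y\right) = - 6 \left(-2 - \frac{1}{3}\right) = \left(-6\right) \left(- \frac{7}{3}\right) = 14$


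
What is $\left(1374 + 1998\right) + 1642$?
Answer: $5014$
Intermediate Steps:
$\left(1374 + 1998\right) + 1642 = 3372 + 1642 = 5014$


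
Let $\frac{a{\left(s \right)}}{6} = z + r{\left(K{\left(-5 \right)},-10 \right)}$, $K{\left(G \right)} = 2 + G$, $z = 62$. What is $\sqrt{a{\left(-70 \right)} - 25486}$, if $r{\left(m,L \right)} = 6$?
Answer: $i \sqrt{25078} \approx 158.36 i$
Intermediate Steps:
$a{\left(s \right)} = 408$ ($a{\left(s \right)} = 6 \left(62 + 6\right) = 6 \cdot 68 = 408$)
$\sqrt{a{\left(-70 \right)} - 25486} = \sqrt{408 - 25486} = \sqrt{-25078} = i \sqrt{25078}$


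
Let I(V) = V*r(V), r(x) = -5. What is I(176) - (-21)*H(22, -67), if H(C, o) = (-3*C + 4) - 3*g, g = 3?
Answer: -2371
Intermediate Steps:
I(V) = -5*V (I(V) = V*(-5) = -5*V)
H(C, o) = -5 - 3*C (H(C, o) = (-3*C + 4) - 3*3 = (4 - 3*C) - 9 = -5 - 3*C)
I(176) - (-21)*H(22, -67) = -5*176 - (-21)*(-5 - 3*22) = -880 - (-21)*(-5 - 66) = -880 - (-21)*(-71) = -880 - 1*1491 = -880 - 1491 = -2371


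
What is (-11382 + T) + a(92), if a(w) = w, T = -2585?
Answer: -13875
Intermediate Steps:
(-11382 + T) + a(92) = (-11382 - 2585) + 92 = -13967 + 92 = -13875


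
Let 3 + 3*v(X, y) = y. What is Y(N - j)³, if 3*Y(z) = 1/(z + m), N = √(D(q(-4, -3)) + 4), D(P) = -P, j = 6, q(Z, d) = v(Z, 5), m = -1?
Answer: -413/2571353 - 451*√30/23142177 ≈ -0.00026736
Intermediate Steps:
v(X, y) = -1 + y/3
q(Z, d) = ⅔ (q(Z, d) = -1 + (⅓)*5 = -1 + 5/3 = ⅔)
N = √30/3 (N = √(-1*⅔ + 4) = √(-⅔ + 4) = √(10/3) = √30/3 ≈ 1.8257)
Y(z) = 1/(3*(-1 + z)) (Y(z) = 1/(3*(z - 1)) = 1/(3*(-1 + z)))
Y(N - j)³ = (1/(3*(-1 + (√30/3 - 1*6))))³ = (1/(3*(-1 + (√30/3 - 6))))³ = (1/(3*(-1 + (-6 + √30/3))))³ = (1/(3*(-7 + √30/3)))³ = 1/(27*(-7 + √30/3)³)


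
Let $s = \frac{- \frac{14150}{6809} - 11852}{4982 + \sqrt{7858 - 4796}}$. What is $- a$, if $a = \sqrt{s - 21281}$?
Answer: $- \frac{i \sqrt{151934010165805369118880923 - 3409795459194015111 \sqrt{3062}}}{84490368479} \approx - 145.89 i$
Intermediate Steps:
$s = - \frac{80714418}{6809 \left(4982 + \sqrt{3062}\right)}$ ($s = \frac{\left(-14150\right) \frac{1}{6809} - 11852}{4982 + \sqrt{3062}} = \frac{- \frac{14150}{6809} - 11852}{4982 + \sqrt{3062}} = - \frac{80714418}{6809 \left(4982 + \sqrt{3062}\right)} \approx -2.3532$)
$a = \sqrt{- \frac{1798240591216837}{84490368479} + \frac{40357209 \sqrt{3062}}{84490368479}}$ ($a = \sqrt{\left(- \frac{201059615238}{84490368479} + \frac{40357209 \sqrt{3062}}{84490368479}\right) - 21281} = \sqrt{- \frac{1798240591216837}{84490368479} + \frac{40357209 \sqrt{3062}}{84490368479}} \approx 145.89 i$)
$- a = - \frac{\sqrt{-151934010165805369118880923 + 3409795459194015111 \sqrt{3062}}}{84490368479}$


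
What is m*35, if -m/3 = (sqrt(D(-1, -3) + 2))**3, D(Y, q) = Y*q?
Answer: -525*sqrt(5) ≈ -1173.9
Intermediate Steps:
m = -15*sqrt(5) (m = -3*(-1*(-3) + 2)**(3/2) = -3*(3 + 2)**(3/2) = -3*5*sqrt(5) = -15*sqrt(5) ≈ -33.541)
m*35 = -15*sqrt(5)*35 = -525*sqrt(5)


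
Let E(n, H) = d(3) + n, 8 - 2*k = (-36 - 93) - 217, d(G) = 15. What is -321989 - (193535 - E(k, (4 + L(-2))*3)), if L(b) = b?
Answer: -515332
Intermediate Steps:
k = 177 (k = 4 - ((-36 - 93) - 217)/2 = 4 - (-129 - 217)/2 = 4 - ½*(-346) = 4 + 173 = 177)
E(n, H) = 15 + n
-321989 - (193535 - E(k, (4 + L(-2))*3)) = -321989 - (193535 - (15 + 177)) = -321989 - (193535 - 1*192) = -321989 - (193535 - 192) = -321989 - 1*193343 = -321989 - 193343 = -515332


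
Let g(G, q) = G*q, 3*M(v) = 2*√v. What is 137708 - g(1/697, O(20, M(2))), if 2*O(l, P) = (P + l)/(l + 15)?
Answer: 671877330/4879 - √2/73185 ≈ 1.3771e+5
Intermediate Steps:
M(v) = 2*√v/3 (M(v) = (2*√v)/3 = 2*√v/3)
O(l, P) = (P + l)/(2*(15 + l)) (O(l, P) = ((P + l)/(l + 15))/2 = ((P + l)/(15 + l))/2 = (P + l)/(2*(15 + l)))
137708 - g(1/697, O(20, M(2))) = 137708 - (2*√2/3 + 20)/(2*(15 + 20))/697 = 137708 - (½)*(20 + 2*√2/3)/35/697 = 137708 - (½)*(1/35)*(20 + 2*√2/3)/697 = 137708 - (2/7 + √2/105)/697 = 137708 - (2/4879 + √2/73185) = 137708 + (-2/4879 - √2/73185) = 671877330/4879 - √2/73185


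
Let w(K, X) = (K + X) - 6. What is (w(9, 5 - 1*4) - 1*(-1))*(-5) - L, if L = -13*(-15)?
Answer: -220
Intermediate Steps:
w(K, X) = -6 + K + X
L = 195
(w(9, 5 - 1*4) - 1*(-1))*(-5) - L = ((-6 + 9 + (5 - 1*4)) - 1*(-1))*(-5) - 1*195 = ((-6 + 9 + (5 - 4)) + 1)*(-5) - 195 = ((-6 + 9 + 1) + 1)*(-5) - 195 = (4 + 1)*(-5) - 195 = 5*(-5) - 195 = -25 - 195 = -220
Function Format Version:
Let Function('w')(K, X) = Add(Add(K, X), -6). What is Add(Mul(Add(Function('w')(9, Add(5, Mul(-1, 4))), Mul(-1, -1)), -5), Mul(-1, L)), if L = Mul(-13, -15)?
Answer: -220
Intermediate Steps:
Function('w')(K, X) = Add(-6, K, X)
L = 195
Add(Mul(Add(Function('w')(9, Add(5, Mul(-1, 4))), Mul(-1, -1)), -5), Mul(-1, L)) = Add(Mul(Add(Add(-6, 9, Add(5, Mul(-1, 4))), Mul(-1, -1)), -5), Mul(-1, 195)) = Add(Mul(Add(Add(-6, 9, Add(5, -4)), 1), -5), -195) = Add(Mul(Add(Add(-6, 9, 1), 1), -5), -195) = Add(Mul(Add(4, 1), -5), -195) = Add(Mul(5, -5), -195) = Add(-25, -195) = -220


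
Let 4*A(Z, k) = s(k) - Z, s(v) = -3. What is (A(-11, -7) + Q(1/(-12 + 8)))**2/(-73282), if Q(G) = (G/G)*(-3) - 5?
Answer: -18/36641 ≈ -0.00049125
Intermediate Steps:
A(Z, k) = -3/4 - Z/4 (A(Z, k) = (-3 - Z)/4 = -3/4 - Z/4)
Q(G) = -8 (Q(G) = 1*(-3) - 5 = -3 - 5 = -8)
(A(-11, -7) + Q(1/(-12 + 8)))**2/(-73282) = ((-3/4 - 1/4*(-11)) - 8)**2/(-73282) = ((-3/4 + 11/4) - 8)**2*(-1/73282) = (2 - 8)**2*(-1/73282) = (-6)**2*(-1/73282) = 36*(-1/73282) = -18/36641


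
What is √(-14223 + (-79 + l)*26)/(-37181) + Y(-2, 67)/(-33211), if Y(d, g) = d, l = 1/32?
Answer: 2/33211 - I*√260419/148724 ≈ 6.0221e-5 - 0.0034313*I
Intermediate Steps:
l = 1/32 ≈ 0.031250
√(-14223 + (-79 + l)*26)/(-37181) + Y(-2, 67)/(-33211) = √(-14223 + (-79 + 1/32)*26)/(-37181) - 2/(-33211) = √(-14223 - 2527/32*26)*(-1/37181) - 2*(-1/33211) = √(-14223 - 32851/16)*(-1/37181) + 2/33211 = √(-260419/16)*(-1/37181) + 2/33211 = (I*√260419/4)*(-1/37181) + 2/33211 = -I*√260419/148724 + 2/33211 = 2/33211 - I*√260419/148724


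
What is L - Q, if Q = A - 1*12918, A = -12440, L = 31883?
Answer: 57241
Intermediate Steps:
Q = -25358 (Q = -12440 - 1*12918 = -12440 - 12918 = -25358)
L - Q = 31883 - 1*(-25358) = 31883 + 25358 = 57241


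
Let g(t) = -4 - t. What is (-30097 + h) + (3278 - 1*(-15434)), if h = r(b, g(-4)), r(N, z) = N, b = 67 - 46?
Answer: -11364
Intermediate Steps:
b = 21
h = 21
(-30097 + h) + (3278 - 1*(-15434)) = (-30097 + 21) + (3278 - 1*(-15434)) = -30076 + (3278 + 15434) = -30076 + 18712 = -11364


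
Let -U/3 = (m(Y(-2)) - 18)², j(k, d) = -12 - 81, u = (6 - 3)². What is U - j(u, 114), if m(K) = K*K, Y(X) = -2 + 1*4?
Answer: -495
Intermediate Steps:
Y(X) = 2 (Y(X) = -2 + 4 = 2)
m(K) = K²
u = 9 (u = 3² = 9)
j(k, d) = -93
U = -588 (U = -3*(2² - 18)² = -3*(4 - 18)² = -3*(-14)² = -3*196 = -588)
U - j(u, 114) = -588 - 1*(-93) = -588 + 93 = -495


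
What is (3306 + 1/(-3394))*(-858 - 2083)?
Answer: -32999675783/3394 ≈ -9.7229e+6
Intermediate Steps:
(3306 + 1/(-3394))*(-858 - 2083) = (3306 - 1/3394)*(-2941) = (11220563/3394)*(-2941) = -32999675783/3394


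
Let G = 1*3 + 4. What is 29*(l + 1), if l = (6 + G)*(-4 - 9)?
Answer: -4872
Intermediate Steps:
G = 7 (G = 3 + 4 = 7)
l = -169 (l = (6 + 7)*(-4 - 9) = 13*(-13) = -169)
29*(l + 1) = 29*(-169 + 1) = 29*(-168) = -4872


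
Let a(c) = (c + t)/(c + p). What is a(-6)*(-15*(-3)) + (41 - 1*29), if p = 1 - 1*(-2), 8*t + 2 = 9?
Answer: 711/8 ≈ 88.875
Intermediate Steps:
t = 7/8 (t = -1/4 + (1/8)*9 = -1/4 + 9/8 = 7/8 ≈ 0.87500)
p = 3 (p = 1 + 2 = 3)
a(c) = (7/8 + c)/(3 + c) (a(c) = (c + 7/8)/(c + 3) = (7/8 + c)/(3 + c))
a(-6)*(-15*(-3)) + (41 - 1*29) = ((7/8 - 6)/(3 - 6))*(-15*(-3)) + (41 - 1*29) = (-41/8/(-3))*45 + (41 - 29) = -1/3*(-41/8)*45 + 12 = (41/24)*45 + 12 = 615/8 + 12 = 711/8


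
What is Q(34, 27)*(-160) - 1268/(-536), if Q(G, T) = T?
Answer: -578563/134 ≈ -4317.6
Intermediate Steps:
Q(34, 27)*(-160) - 1268/(-536) = 27*(-160) - 1268/(-536) = -4320 - 1268*(-1/536) = -4320 + 317/134 = -578563/134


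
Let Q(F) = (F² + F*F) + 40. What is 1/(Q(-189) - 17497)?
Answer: 1/53985 ≈ 1.8524e-5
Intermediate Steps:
Q(F) = 40 + 2*F² (Q(F) = (F² + F²) + 40 = 2*F² + 40 = 40 + 2*F²)
1/(Q(-189) - 17497) = 1/((40 + 2*(-189)²) - 17497) = 1/((40 + 2*35721) - 17497) = 1/((40 + 71442) - 17497) = 1/(71482 - 17497) = 1/53985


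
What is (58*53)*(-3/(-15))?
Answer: 3074/5 ≈ 614.80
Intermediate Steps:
(58*53)*(-3/(-15)) = 3074*(-3*(-1/15)) = 3074*(1/5) = 3074/5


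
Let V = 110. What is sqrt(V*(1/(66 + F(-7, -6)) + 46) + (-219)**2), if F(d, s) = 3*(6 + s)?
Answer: 2*sqrt(119301)/3 ≈ 230.27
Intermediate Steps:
F(d, s) = 18 + 3*s
sqrt(V*(1/(66 + F(-7, -6)) + 46) + (-219)**2) = sqrt(110*(1/(66 + (18 + 3*(-6))) + 46) + (-219)**2) = sqrt(110*(1/(66 + (18 - 18)) + 46) + 47961) = sqrt(110*(1/(66 + 0) + 46) + 47961) = sqrt(110*(1/66 + 46) + 47961) = sqrt(110*(3037/66) + 47961) = sqrt(15185/3 + 47961) = sqrt(159068/3) = 2*sqrt(119301)/3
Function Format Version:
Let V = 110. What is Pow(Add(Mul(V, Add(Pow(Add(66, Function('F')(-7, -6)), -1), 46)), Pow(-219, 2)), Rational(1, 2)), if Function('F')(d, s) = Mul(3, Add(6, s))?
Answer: Mul(Rational(2, 3), Pow(119301, Rational(1, 2))) ≈ 230.27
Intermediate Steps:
Function('F')(d, s) = Add(18, Mul(3, s))
Pow(Add(Mul(V, Add(Pow(Add(66, Function('F')(-7, -6)), -1), 46)), Pow(-219, 2)), Rational(1, 2)) = Pow(Add(Mul(110, Add(Pow(Add(66, Add(18, Mul(3, -6))), -1), 46)), Pow(-219, 2)), Rational(1, 2)) = Pow(Add(Mul(110, Add(Pow(Add(66, Add(18, -18)), -1), 46)), 47961), Rational(1, 2)) = Pow(Add(Mul(110, Add(Pow(Add(66, 0), -1), 46)), 47961), Rational(1, 2)) = Pow(Add(Mul(110, Add(Pow(66, -1), 46)), 47961), Rational(1, 2)) = Pow(Add(Mul(110, Add(Rational(1, 66), 46)), 47961), Rational(1, 2)) = Pow(Add(Mul(110, Rational(3037, 66)), 47961), Rational(1, 2)) = Pow(Add(Rational(15185, 3), 47961), Rational(1, 2)) = Pow(Rational(159068, 3), Rational(1, 2)) = Mul(Rational(2, 3), Pow(119301, Rational(1, 2)))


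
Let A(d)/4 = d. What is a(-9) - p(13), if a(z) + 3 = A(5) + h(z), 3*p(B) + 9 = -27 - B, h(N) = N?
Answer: 73/3 ≈ 24.333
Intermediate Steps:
p(B) = -12 - B/3 (p(B) = -3 + (-27 - B)/3 = -3 + (-9 - B/3) = -12 - B/3)
A(d) = 4*d
a(z) = 17 + z (a(z) = -3 + (4*5 + z) = -3 + (20 + z) = 17 + z)
a(-9) - p(13) = (17 - 9) - (-12 - ⅓*13) = 8 - (-12 - 13/3) = 8 - 1*(-49/3) = 8 + 49/3 = 73/3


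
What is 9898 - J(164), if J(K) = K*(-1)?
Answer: 10062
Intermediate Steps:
J(K) = -K
9898 - J(164) = 9898 - (-1)*164 = 9898 - 1*(-164) = 9898 + 164 = 10062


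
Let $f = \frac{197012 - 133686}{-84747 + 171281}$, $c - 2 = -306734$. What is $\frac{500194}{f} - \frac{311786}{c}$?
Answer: $\frac{3319135620264127}{4856027658} \approx 6.8351 \cdot 10^{5}$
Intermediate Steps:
$c = -306732$ ($c = 2 - 306734 = -306732$)
$f = \frac{31663}{43267}$ ($f = \frac{63326}{86534} = 63326 \cdot \frac{1}{86534} = \frac{31663}{43267} \approx 0.7318$)
$\frac{500194}{f} - \frac{311786}{c} = \frac{500194}{\frac{31663}{43267}} - \frac{311786}{-306732} = 500194 \cdot \frac{43267}{31663} - - \frac{155893}{153366} = \frac{21641893798}{31663} + \frac{155893}{153366} = \frac{3319135620264127}{4856027658}$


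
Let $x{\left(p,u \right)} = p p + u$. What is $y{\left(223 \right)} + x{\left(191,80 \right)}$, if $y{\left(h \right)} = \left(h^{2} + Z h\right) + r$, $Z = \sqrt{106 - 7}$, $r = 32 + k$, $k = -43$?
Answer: $86279 + 669 \sqrt{11} \approx 88498.0$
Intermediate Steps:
$r = -11$ ($r = 32 - 43 = -11$)
$x{\left(p,u \right)} = u + p^{2}$ ($x{\left(p,u \right)} = p^{2} + u = u + p^{2}$)
$Z = 3 \sqrt{11}$ ($Z = \sqrt{99} = 3 \sqrt{11} \approx 9.9499$)
$y{\left(h \right)} = -11 + h^{2} + 3 h \sqrt{11}$ ($y{\left(h \right)} = \left(h^{2} + 3 \sqrt{11} h\right) - 11 = \left(h^{2} + 3 h \sqrt{11}\right) - 11 = -11 + h^{2} + 3 h \sqrt{11}$)
$y{\left(223 \right)} + x{\left(191,80 \right)} = \left(-11 + 223^{2} + 3 \cdot 223 \sqrt{11}\right) + \left(80 + 191^{2}\right) = \left(-11 + 49729 + 669 \sqrt{11}\right) + \left(80 + 36481\right) = \left(49718 + 669 \sqrt{11}\right) + 36561 = 86279 + 669 \sqrt{11}$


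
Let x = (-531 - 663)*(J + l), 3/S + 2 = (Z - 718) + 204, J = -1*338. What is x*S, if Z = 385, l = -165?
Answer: -1801746/131 ≈ -13754.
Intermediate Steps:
J = -338
S = -3/131 (S = 3/(-2 + ((385 - 718) + 204)) = 3/(-2 + (-333 + 204)) = 3/(-2 - 129) = 3/(-131) = 3*(-1/131) = -3/131 ≈ -0.022901)
x = 600582 (x = (-531 - 663)*(-338 - 165) = -1194*(-503) = 600582)
x*S = 600582*(-3/131) = -1801746/131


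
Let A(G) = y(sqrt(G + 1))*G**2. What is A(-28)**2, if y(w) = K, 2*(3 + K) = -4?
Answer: 15366400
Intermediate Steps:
K = -5 (K = -3 + (1/2)*(-4) = -3 - 2 = -5)
y(w) = -5
A(G) = -5*G**2
A(-28)**2 = (-5*(-28)**2)**2 = (-5*784)**2 = (-3920)**2 = 15366400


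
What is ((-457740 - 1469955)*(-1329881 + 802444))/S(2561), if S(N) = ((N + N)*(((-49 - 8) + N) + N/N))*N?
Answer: 67782511181/2190612814 ≈ 30.942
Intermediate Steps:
S(N) = 2*N**2*(-56 + N) (S(N) = ((2*N)*((-57 + N) + 1))*N = ((2*N)*(-56 + N))*N = (2*N*(-56 + N))*N = 2*N**2*(-56 + N))
((-457740 - 1469955)*(-1329881 + 802444))/S(2561) = ((-457740 - 1469955)*(-1329881 + 802444))/((2*2561**2*(-56 + 2561))) = (-1927695*(-527437))/((2*6558721*2505)) = 1016737667715/32859192210 = 1016737667715*(1/32859192210) = 67782511181/2190612814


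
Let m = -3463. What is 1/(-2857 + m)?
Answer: -1/6320 ≈ -0.00015823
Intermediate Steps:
1/(-2857 + m) = 1/(-2857 - 3463) = 1/(-6320) = -1/6320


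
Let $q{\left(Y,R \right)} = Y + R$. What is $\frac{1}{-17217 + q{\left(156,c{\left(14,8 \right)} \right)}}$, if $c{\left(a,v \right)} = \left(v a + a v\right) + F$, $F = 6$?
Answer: $- \frac{1}{16831} \approx -5.9414 \cdot 10^{-5}$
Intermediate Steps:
$c{\left(a,v \right)} = 6 + 2 a v$ ($c{\left(a,v \right)} = \left(v a + a v\right) + 6 = \left(a v + a v\right) + 6 = 2 a v + 6 = 6 + 2 a v$)
$q{\left(Y,R \right)} = R + Y$
$\frac{1}{-17217 + q{\left(156,c{\left(14,8 \right)} \right)}} = \frac{1}{-17217 + \left(\left(6 + 2 \cdot 14 \cdot 8\right) + 156\right)} = \frac{1}{-17217 + \left(\left(6 + 224\right) + 156\right)} = \frac{1}{-17217 + \left(230 + 156\right)} = \frac{1}{-17217 + 386} = \frac{1}{-16831} = - \frac{1}{16831}$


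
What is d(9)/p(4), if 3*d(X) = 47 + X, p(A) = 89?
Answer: 56/267 ≈ 0.20974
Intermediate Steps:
d(X) = 47/3 + X/3 (d(X) = (47 + X)/3 = 47/3 + X/3)
d(9)/p(4) = (47/3 + (⅓)*9)/89 = (47/3 + 3)*(1/89) = (56/3)*(1/89) = 56/267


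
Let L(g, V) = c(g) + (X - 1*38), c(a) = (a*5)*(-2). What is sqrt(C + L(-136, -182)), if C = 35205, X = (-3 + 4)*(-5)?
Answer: 3*sqrt(4058) ≈ 191.11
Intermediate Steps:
c(a) = -10*a (c(a) = (5*a)*(-2) = -10*a)
X = -5 (X = 1*(-5) = -5)
L(g, V) = -43 - 10*g (L(g, V) = -10*g + (-5 - 1*38) = -10*g + (-5 - 38) = -10*g - 43 = -43 - 10*g)
sqrt(C + L(-136, -182)) = sqrt(35205 + (-43 - 10*(-136))) = sqrt(35205 + (-43 + 1360)) = sqrt(35205 + 1317) = sqrt(36522) = 3*sqrt(4058)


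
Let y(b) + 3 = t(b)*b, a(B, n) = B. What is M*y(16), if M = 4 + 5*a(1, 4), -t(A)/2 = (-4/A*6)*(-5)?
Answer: -2187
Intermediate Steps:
t(A) = -240/A (t(A) = -2*-4/A*6*(-5) = -2*(-24/A)*(-5) = -240/A)
M = 9 (M = 4 + 5*1 = 4 + 5 = 9)
y(b) = -243 (y(b) = -3 + (-240/b)*b = -3 - 240 = -243)
M*y(16) = 9*(-243) = -2187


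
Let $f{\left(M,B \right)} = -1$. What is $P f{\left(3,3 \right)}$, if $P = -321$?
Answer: $321$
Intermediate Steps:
$P f{\left(3,3 \right)} = \left(-321\right) \left(-1\right) = 321$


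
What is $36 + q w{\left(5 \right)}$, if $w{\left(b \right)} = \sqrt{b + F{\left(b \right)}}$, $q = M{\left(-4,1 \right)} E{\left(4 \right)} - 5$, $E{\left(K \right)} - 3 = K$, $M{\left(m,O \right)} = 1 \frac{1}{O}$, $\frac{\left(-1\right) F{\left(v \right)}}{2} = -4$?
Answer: $36 + 2 \sqrt{13} \approx 43.211$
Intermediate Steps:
$F{\left(v \right)} = 8$ ($F{\left(v \right)} = \left(-2\right) \left(-4\right) = 8$)
$M{\left(m,O \right)} = \frac{1}{O}$
$E{\left(K \right)} = 3 + K$
$q = 2$ ($q = \frac{3 + 4}{1} - 5 = 1 \cdot 7 - 5 = 7 - 5 = 2$)
$w{\left(b \right)} = \sqrt{8 + b}$ ($w{\left(b \right)} = \sqrt{b + 8} = \sqrt{8 + b}$)
$36 + q w{\left(5 \right)} = 36 + 2 \sqrt{8 + 5} = 36 + 2 \sqrt{13}$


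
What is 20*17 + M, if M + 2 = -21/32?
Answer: 10795/32 ≈ 337.34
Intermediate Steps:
M = -85/32 (M = -2 - 21/32 = -85/32 ≈ -2.6563)
20*17 + M = 20*17 - 85/32 = 340 - 85/32 = 10795/32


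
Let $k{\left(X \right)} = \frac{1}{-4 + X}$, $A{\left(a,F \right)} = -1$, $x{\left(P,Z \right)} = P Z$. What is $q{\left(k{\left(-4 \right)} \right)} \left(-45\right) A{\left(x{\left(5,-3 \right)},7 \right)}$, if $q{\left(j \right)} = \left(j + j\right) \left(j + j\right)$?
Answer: $\frac{45}{16} \approx 2.8125$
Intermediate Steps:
$q{\left(j \right)} = 4 j^{2}$ ($q{\left(j \right)} = 2 j 2 j = 4 j^{2}$)
$q{\left(k{\left(-4 \right)} \right)} \left(-45\right) A{\left(x{\left(5,-3 \right)},7 \right)} = 4 \left(\frac{1}{-4 - 4}\right)^{2} \left(-45\right) \left(-1\right) = 4 \left(\frac{1}{-8}\right)^{2} \left(-45\right) \left(-1\right) = 4 \left(- \frac{1}{8}\right)^{2} \left(-45\right) \left(-1\right) = 4 \cdot \frac{1}{64} \left(-45\right) \left(-1\right) = \frac{1}{16} \left(-45\right) \left(-1\right) = \left(- \frac{45}{16}\right) \left(-1\right) = \frac{45}{16}$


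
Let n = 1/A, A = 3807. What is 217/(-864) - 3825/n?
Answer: -12581373817/864 ≈ -1.4562e+7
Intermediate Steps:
n = 1/3807 ≈ 0.00026267
217/(-864) - 3825/n = 217/(-864) - 3825/1/3807 = 217*(-1/864) - 3825*3807 = -217/864 - 14561775 = -12581373817/864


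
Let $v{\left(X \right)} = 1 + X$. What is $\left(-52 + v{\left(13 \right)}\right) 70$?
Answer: $-2660$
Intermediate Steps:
$\left(-52 + v{\left(13 \right)}\right) 70 = \left(-52 + \left(1 + 13\right)\right) 70 = \left(-52 + 14\right) 70 = \left(-38\right) 70 = -2660$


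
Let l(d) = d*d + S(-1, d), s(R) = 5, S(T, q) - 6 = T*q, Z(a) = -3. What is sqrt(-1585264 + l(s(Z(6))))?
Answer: I*sqrt(1585238) ≈ 1259.1*I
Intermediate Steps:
S(T, q) = 6 + T*q
l(d) = 6 + d**2 - d (l(d) = d*d + (6 - d) = d**2 + (6 - d) = 6 + d**2 - d)
sqrt(-1585264 + l(s(Z(6)))) = sqrt(-1585264 + (6 + 5**2 - 1*5)) = sqrt(-1585264 + (6 + 25 - 5)) = sqrt(-1585264 + 26) = sqrt(-1585238) = I*sqrt(1585238)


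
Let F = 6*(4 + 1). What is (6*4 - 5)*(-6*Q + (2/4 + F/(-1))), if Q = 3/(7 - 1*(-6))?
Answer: -15257/26 ≈ -586.81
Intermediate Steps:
F = 30 (F = 6*5 = 30)
Q = 3/13 (Q = 3/(7 + 6) = 3/13 ≈ 0.23077)
(6*4 - 5)*(-6*Q + (2/4 + F/(-1))) = (6*4 - 5)*(-6*3/13 + (2/4 + 30/(-1))) = (24 - 5)*(-18/13 + (2*(¼) + 30*(-1))) = 19*(-18/13 + (½ - 30)) = 19*(-18/13 - 59/2) = 19*(-803/26) = -15257/26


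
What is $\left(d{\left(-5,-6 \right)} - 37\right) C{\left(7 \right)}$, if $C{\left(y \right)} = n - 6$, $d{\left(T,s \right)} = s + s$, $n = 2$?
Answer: $196$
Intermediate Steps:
$d{\left(T,s \right)} = 2 s$
$C{\left(y \right)} = -4$ ($C{\left(y \right)} = 2 - 6 = -4$)
$\left(d{\left(-5,-6 \right)} - 37\right) C{\left(7 \right)} = \left(2 \left(-6\right) - 37\right) \left(-4\right) = \left(-12 - 37\right) \left(-4\right) = \left(-49\right) \left(-4\right) = 196$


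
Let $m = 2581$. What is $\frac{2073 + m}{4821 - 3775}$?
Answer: $\frac{2327}{523} \approx 4.4493$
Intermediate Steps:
$\frac{2073 + m}{4821 - 3775} = \frac{2073 + 2581}{4821 - 3775} = \frac{4654}{1046} = 4654 \cdot \frac{1}{1046} = \frac{2327}{523}$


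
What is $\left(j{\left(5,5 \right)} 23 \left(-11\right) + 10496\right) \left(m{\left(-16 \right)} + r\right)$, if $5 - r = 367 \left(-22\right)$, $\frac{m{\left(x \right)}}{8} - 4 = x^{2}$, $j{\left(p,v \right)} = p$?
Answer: $93777729$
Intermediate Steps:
$m{\left(x \right)} = 32 + 8 x^{2}$
$r = 8079$ ($r = 5 - 367 \left(-22\right) = 5 - -8074 = 5 + 8074 = 8079$)
$\left(j{\left(5,5 \right)} 23 \left(-11\right) + 10496\right) \left(m{\left(-16 \right)} + r\right) = \left(5 \cdot 23 \left(-11\right) + 10496\right) \left(\left(32 + 8 \left(-16\right)^{2}\right) + 8079\right) = \left(115 \left(-11\right) + 10496\right) \left(\left(32 + 8 \cdot 256\right) + 8079\right) = \left(-1265 + 10496\right) \left(\left(32 + 2048\right) + 8079\right) = 9231 \left(2080 + 8079\right) = 9231 \cdot 10159 = 93777729$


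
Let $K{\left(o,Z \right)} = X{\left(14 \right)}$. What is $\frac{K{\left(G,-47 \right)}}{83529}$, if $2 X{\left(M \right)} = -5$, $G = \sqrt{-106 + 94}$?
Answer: $- \frac{5}{167058} \approx -2.993 \cdot 10^{-5}$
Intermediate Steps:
$G = 2 i \sqrt{3}$ ($G = \sqrt{-12} = 2 i \sqrt{3} \approx 3.4641 i$)
$X{\left(M \right)} = - \frac{5}{2}$ ($X{\left(M \right)} = \frac{1}{2} \left(-5\right) = - \frac{5}{2}$)
$K{\left(o,Z \right)} = - \frac{5}{2}$
$\frac{K{\left(G,-47 \right)}}{83529} = - \frac{5}{2 \cdot 83529} = \left(- \frac{5}{2}\right) \frac{1}{83529} = - \frac{5}{167058}$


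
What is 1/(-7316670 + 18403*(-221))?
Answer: -1/11383733 ≈ -8.7845e-8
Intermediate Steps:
1/(-7316670 + 18403*(-221)) = 1/(-7316670 - 4067063) = 1/(-11383733) = -1/11383733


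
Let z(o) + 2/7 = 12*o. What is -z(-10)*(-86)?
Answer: -72412/7 ≈ -10345.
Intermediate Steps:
z(o) = -2/7 + 12*o
-z(-10)*(-86) = -(-2/7 + 12*(-10))*(-86) = -(-2/7 - 120)*(-86) = -(-842)*(-86)/7 = -1*72412/7 = -72412/7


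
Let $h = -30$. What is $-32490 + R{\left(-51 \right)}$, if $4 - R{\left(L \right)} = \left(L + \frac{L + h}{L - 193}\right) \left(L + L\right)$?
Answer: $- \frac{4593805}{122} \approx -37654.0$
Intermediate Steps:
$R{\left(L \right)} = 4 - 2 L \left(L + \frac{-30 + L}{-193 + L}\right)$ ($R{\left(L \right)} = 4 - \left(L + \frac{L - 30}{L - 193}\right) \left(L + L\right) = 4 - \left(L + \frac{-30 + L}{-193 + L}\right) 2 L = 4 - 2 L \left(L + \frac{-30 + L}{-193 + L}\right)$)
$-32490 + R{\left(-51 \right)} = -32490 + \frac{2 \left(-386 - \left(-51\right)^{3} + 32 \left(-51\right) + 192 \left(-51\right)^{2}\right)}{-193 - 51} = -32490 + \frac{2 \left(-386 - -132651 - 1632 + 192 \cdot 2601\right)}{-244} = -32490 + 2 \left(- \frac{1}{244}\right) \left(-386 + 132651 - 1632 + 499392\right) = -32490 + 2 \left(- \frac{1}{244}\right) 630025 = -32490 - \frac{630025}{122} = - \frac{4593805}{122}$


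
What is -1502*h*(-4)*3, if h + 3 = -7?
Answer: -180240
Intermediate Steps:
h = -10 (h = -3 - 7 = -10)
-1502*h*(-4)*3 = -1502*(-10*(-4))*3 = -60080*3 = -1502*120 = -180240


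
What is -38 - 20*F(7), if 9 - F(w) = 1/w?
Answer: -1506/7 ≈ -215.14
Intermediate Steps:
F(w) = 9 - 1/w
-38 - 20*F(7) = -38 - 20*(9 - 1/7) = -38 - 20*62/7 = -38 - 1240/7 = -1506/7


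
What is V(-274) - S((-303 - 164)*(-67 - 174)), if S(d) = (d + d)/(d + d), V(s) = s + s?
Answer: -549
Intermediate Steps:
V(s) = 2*s
S(d) = 1 (S(d) = (2*d)/((2*d)) = (2*d)*(1/(2*d)) = 1)
V(-274) - S((-303 - 164)*(-67 - 174)) = 2*(-274) - 1*1 = -548 - 1 = -549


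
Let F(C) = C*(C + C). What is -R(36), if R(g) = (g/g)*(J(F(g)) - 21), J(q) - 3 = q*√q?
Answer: 18 - 93312*√2 ≈ -1.3195e+5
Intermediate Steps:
F(C) = 2*C² (F(C) = C*(2*C) = 2*C²)
J(q) = 3 + q^(3/2) (J(q) = 3 + q*√q = 3 + q^(3/2))
R(g) = -18 + 2*√2*(g²)^(3/2) (R(g) = (g/g)*((3 + (2*g²)^(3/2)) - 21) = 1*((3 + 2*√2*(g²)^(3/2)) - 21) = 1*(-18 + 2*√2*(g²)^(3/2)) = -18 + 2*√2*(g²)^(3/2))
-R(36) = -(-18 + 2*√2*(36²)^(3/2)) = -(-18 + 2*√2*1296^(3/2)) = -(-18 + 2*√2*46656) = -(-18 + 93312*√2) = 18 - 93312*√2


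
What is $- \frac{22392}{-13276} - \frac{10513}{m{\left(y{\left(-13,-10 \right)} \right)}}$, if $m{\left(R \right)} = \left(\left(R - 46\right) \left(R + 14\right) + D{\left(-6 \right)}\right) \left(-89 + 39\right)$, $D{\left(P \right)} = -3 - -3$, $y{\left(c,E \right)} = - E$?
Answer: $\frac{206940953}{143380800} \approx 1.4433$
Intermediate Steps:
$D{\left(P \right)} = 0$ ($D{\left(P \right)} = -3 + 3 = 0$)
$m{\left(R \right)} = - 50 \left(-46 + R\right) \left(14 + R\right)$ ($m{\left(R \right)} = \left(\left(R - 46\right) \left(R + 14\right) + 0\right) \left(-89 + 39\right) = \left(\left(-46 + R\right) \left(14 + R\right) + 0\right) \left(-50\right) = \left(-46 + R\right) \left(14 + R\right) \left(-50\right) = - 50 \left(-46 + R\right) \left(14 + R\right)$)
$- \frac{22392}{-13276} - \frac{10513}{m{\left(y{\left(-13,-10 \right)} \right)}} = - \frac{22392}{-13276} - \frac{10513}{32200 - 50 \left(\left(-1\right) \left(-10\right)\right)^{2} + 1600 \left(\left(-1\right) \left(-10\right)\right)} = \left(-22392\right) \left(- \frac{1}{13276}\right) - \frac{10513}{32200 - 50 \cdot 10^{2} + 1600 \cdot 10} = \frac{5598}{3319} - \frac{10513}{32200 - 5000 + 16000} = \frac{5598}{3319} - \frac{10513}{43200} = \frac{206940953}{143380800}$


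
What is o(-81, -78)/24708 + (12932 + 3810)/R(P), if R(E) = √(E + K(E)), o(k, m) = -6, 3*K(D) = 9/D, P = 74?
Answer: -1/4118 + 16742*√405446/5479 ≈ 1945.7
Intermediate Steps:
K(D) = 3/D (K(D) = (9/D)/3 = 3/D)
R(E) = √(E + 3/E)
o(-81, -78)/24708 + (12932 + 3810)/R(P) = -6/24708 + (12932 + 3810)/(√(74 + 3/74)) = -6*1/24708 + 16742/(√(74 + 3*(1/74))) = -1/4118 + 16742/(√(74 + 3/74)) = -1/4118 + 16742/(√(5479/74)) = -1/4118 + 16742/((√405446/74)) = -1/4118 + 16742*(√405446/5479) = -1/4118 + 16742*√405446/5479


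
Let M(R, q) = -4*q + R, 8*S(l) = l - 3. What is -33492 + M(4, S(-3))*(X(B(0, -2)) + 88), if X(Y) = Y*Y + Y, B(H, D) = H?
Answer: -32876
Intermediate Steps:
X(Y) = Y + Y² (X(Y) = Y² + Y = Y + Y²)
S(l) = -3/8 + l/8 (S(l) = (l - 3)/8 = (-3 + l)/8 = -3/8 + l/8)
M(R, q) = R - 4*q
-33492 + M(4, S(-3))*(X(B(0, -2)) + 88) = -33492 + (4 - 4*(-3/8 + (⅛)*(-3)))*(0*(1 + 0) + 88) = -33492 + (4 - 4*(-3/8 - 3/8))*(0*1 + 88) = -33492 + (4 - 4*(-¾))*(0 + 88) = -33492 + (4 + 3)*88 = -33492 + 7*88 = -33492 + 616 = -32876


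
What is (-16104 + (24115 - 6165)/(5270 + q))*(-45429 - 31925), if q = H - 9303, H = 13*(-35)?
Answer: 1398032417627/1122 ≈ 1.2460e+9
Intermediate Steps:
H = -455
q = -9758 (q = -455 - 9303 = -9758)
(-16104 + (24115 - 6165)/(5270 + q))*(-45429 - 31925) = (-16104 + (24115 - 6165)/(5270 - 9758))*(-45429 - 31925) = (-16104 + 17950/(-4488))*(-77354) = (-16104 + 17950*(-1/4488))*(-77354) = (-16104 - 8975/2244)*(-77354) = -36146351/2244*(-77354) = 1398032417627/1122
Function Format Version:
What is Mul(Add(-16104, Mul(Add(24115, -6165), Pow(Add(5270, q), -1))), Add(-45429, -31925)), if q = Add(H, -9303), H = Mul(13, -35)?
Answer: Rational(1398032417627, 1122) ≈ 1.2460e+9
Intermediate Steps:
H = -455
q = -9758 (q = Add(-455, -9303) = -9758)
Mul(Add(-16104, Mul(Add(24115, -6165), Pow(Add(5270, q), -1))), Add(-45429, -31925)) = Mul(Add(-16104, Mul(Add(24115, -6165), Pow(Add(5270, -9758), -1))), Add(-45429, -31925)) = Mul(Add(-16104, Mul(17950, Pow(-4488, -1))), -77354) = Mul(Add(-16104, Mul(17950, Rational(-1, 4488))), -77354) = Mul(Add(-16104, Rational(-8975, 2244)), -77354) = Mul(Rational(-36146351, 2244), -77354) = Rational(1398032417627, 1122)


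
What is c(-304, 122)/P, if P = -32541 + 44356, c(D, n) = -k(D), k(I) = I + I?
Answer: 608/11815 ≈ 0.051460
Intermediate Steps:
k(I) = 2*I
c(D, n) = -2*D
P = 11815
c(-304, 122)/P = -2*(-304)/11815 = 608*(1/11815) = 608/11815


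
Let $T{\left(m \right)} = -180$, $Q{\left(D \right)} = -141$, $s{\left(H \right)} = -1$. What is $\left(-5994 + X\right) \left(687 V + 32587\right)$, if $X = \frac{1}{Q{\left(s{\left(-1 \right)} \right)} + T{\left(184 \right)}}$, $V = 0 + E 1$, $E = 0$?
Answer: $- \frac{62699832025}{321} \approx -1.9533 \cdot 10^{8}$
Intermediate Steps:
$V = 0$ ($V = 0 + 0 \cdot 1 = 0 + 0 = 0$)
$X = - \frac{1}{321}$ ($X = \frac{1}{-141 - 180} = \frac{1}{-321} = - \frac{1}{321} \approx -0.0031153$)
$\left(-5994 + X\right) \left(687 V + 32587\right) = \left(-5994 - \frac{1}{321}\right) \left(687 \cdot 0 + 32587\right) = - \frac{1924075 \left(0 + 32587\right)}{321} = \left(- \frac{1924075}{321}\right) 32587 = - \frac{62699832025}{321}$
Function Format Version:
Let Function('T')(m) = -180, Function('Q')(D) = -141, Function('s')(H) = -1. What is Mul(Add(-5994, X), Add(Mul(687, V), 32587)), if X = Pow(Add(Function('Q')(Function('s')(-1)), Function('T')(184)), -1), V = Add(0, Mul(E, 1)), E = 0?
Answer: Rational(-62699832025, 321) ≈ -1.9533e+8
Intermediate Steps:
V = 0 (V = Add(0, Mul(0, 1)) = Add(0, 0) = 0)
X = Rational(-1, 321) (X = Pow(Add(-141, -180), -1) = Pow(-321, -1) = Rational(-1, 321) ≈ -0.0031153)
Mul(Add(-5994, X), Add(Mul(687, V), 32587)) = Mul(Add(-5994, Rational(-1, 321)), Add(Mul(687, 0), 32587)) = Mul(Rational(-1924075, 321), Add(0, 32587)) = Mul(Rational(-1924075, 321), 32587) = Rational(-62699832025, 321)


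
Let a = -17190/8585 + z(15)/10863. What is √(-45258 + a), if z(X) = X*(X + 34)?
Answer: I*√6053599985631807/365721 ≈ 212.74*I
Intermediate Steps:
z(X) = X*(34 + X)
a = -707549/365721 (a = -17190/8585 + (15*(34 + 15))/10863 = -17190*1/8585 + (15*49)*(1/10863) = -3438/1717 + 735*(1/10863) = -3438/1717 + 245/3621 = -707549/365721 ≈ -1.9347)
√(-45258 + a) = √(-45258 - 707549/365721) = √(-16552508567/365721) = I*√6053599985631807/365721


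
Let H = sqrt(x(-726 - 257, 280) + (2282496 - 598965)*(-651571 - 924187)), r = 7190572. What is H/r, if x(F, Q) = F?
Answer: I*sqrt(2652837442481)/7190572 ≈ 0.22651*I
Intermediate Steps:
H = I*sqrt(2652837442481) (H = sqrt((-726 - 257) + (2282496 - 598965)*(-651571 - 924187)) = sqrt(-983 + 1683531*(-1575758)) = sqrt(-983 - 2652837441498) = sqrt(-2652837442481) = I*sqrt(2652837442481) ≈ 1.6288e+6*I)
H/r = (I*sqrt(2652837442481))/7190572 = (I*sqrt(2652837442481))*(1/7190572) = I*sqrt(2652837442481)/7190572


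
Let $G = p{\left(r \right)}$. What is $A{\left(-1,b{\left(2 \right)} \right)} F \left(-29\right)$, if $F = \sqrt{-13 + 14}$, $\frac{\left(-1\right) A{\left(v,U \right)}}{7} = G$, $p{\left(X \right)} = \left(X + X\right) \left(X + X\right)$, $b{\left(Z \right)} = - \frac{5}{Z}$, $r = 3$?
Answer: $7308$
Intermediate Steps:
$p{\left(X \right)} = 4 X^{2}$ ($p{\left(X \right)} = 2 X 2 X = 4 X^{2}$)
$G = 36$ ($G = 4 \cdot 3^{2} = 4 \cdot 9 = 36$)
$A{\left(v,U \right)} = -252$ ($A{\left(v,U \right)} = \left(-7\right) 36 = -252$)
$F = 1$ ($F = \sqrt{1} = 1$)
$A{\left(-1,b{\left(2 \right)} \right)} F \left(-29\right) = \left(-252\right) 1 \left(-29\right) = \left(-252\right) \left(-29\right) = 7308$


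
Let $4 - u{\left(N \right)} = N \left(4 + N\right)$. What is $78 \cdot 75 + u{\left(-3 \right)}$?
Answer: $5857$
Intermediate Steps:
$u{\left(N \right)} = 4 - N \left(4 + N\right)$
$78 \cdot 75 + u{\left(-3 \right)} = 78 \cdot 75 - -7 = 5850 + \left(4 - 9 + 12\right) = 5850 + 7 = 5857$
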